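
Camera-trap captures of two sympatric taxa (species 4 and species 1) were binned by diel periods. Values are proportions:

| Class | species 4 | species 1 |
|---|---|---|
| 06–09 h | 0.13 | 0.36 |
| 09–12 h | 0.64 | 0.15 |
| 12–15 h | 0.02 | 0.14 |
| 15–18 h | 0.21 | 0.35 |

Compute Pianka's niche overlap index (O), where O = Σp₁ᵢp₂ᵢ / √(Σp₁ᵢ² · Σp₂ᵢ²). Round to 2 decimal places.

Σ p₁ᵢp₂ᵢ = 0.0468 + 0.0960 + 0.0028 + 0.0735 = 0.2191
Σp_1ᵢ² = 0.13² + 0.64² + 0.02² + 0.21² = 0.0169 + 0.4096 + 0.0004 + 0.0441 = 0.4710
Σp_2ᵢ² = 0.36² + 0.15² + 0.14² + 0.35² = 0.1296 + 0.0225 + 0.0196 + 0.1225 = 0.2942
O = 0.2191 / √(0.4710 × 0.2942) = 0.2191 / 0.37225 = 0.5886

0.59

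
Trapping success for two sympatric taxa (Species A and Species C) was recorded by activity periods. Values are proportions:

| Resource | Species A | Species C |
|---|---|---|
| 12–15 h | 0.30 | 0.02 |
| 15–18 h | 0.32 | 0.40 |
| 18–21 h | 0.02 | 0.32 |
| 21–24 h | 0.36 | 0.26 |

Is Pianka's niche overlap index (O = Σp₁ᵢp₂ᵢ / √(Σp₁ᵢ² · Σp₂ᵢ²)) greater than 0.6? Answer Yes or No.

Σ p₁ᵢp₂ᵢ = 0.0060 + 0.1280 + 0.0064 + 0.0936 = 0.2340
Σp_1ᵢ² = 0.30² + 0.32² + 0.02² + 0.36² = 0.0900 + 0.1024 + 0.0004 + 0.1296 = 0.3224
Σp_2ᵢ² = 0.02² + 0.40² + 0.32² + 0.26² = 0.0004 + 0.1600 + 0.1024 + 0.0676 = 0.3304
O = 0.2340 / √(0.3224 × 0.3304) = 0.2340 / 0.32638 = 0.7170
O = 0.7170 > 0.6 → Yes.

Yes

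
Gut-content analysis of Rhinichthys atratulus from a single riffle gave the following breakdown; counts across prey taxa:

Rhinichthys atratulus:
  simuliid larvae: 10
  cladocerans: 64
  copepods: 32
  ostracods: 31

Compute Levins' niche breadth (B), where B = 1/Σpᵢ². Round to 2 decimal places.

Proportions for Rhinichthys atratulus (n=137): 10/137=0.0730, 64/137=0.4672, 32/137=0.2336, 31/137=0.2263
Σpᵢ² = 0.0730² + 0.4672² + 0.2336² + 0.2263² = 0.005329 + 0.218276 + 0.054569 + 0.051212 = 0.329386
B = 1 / 0.329386 = 3.0360

3.04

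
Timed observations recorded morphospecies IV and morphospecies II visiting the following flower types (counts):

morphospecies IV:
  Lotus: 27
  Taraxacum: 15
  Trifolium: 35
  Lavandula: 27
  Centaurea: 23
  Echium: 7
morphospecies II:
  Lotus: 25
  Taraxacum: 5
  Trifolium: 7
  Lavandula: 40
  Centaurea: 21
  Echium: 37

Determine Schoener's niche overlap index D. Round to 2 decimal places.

Proportions for morphospecies IV (n=134): 27/134=0.2015, 15/134=0.1119, 35/134=0.2612, 27/134=0.2015, 23/134=0.1716, 7/134=0.0522
Proportions for morphospecies II (n=135): 25/135=0.1852, 5/135=0.0370, 7/135=0.0519, 40/135=0.2963, 21/135=0.1556, 37/135=0.2741
Σ|p₁ᵢ − p₂ᵢ| = 0.0163 + 0.0749 + 0.2093 + 0.0948 + 0.0160 + 0.2219 = 0.6332
D = 1 − ½ × 0.6332 = 1 − 0.31660 = 0.68340

0.68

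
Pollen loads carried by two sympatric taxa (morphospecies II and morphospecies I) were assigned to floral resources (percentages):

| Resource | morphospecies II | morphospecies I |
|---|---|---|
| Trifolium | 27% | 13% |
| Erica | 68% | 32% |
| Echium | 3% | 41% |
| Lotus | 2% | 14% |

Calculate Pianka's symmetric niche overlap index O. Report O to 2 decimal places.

0.66

Convert percentages to proportions (divide by 100).
Σ p₁ᵢp₂ᵢ = 0.0351 + 0.2176 + 0.0123 + 0.0028 = 0.2678
Σp_1ᵢ² = 0.27² + 0.68² + 0.03² + 0.02² = 0.0729 + 0.4624 + 0.0009 + 0.0004 = 0.5366
Σp_2ᵢ² = 0.13² + 0.32² + 0.41² + 0.14² = 0.0169 + 0.1024 + 0.1681 + 0.0196 = 0.3070
O = 0.2678 / √(0.5366 × 0.3070) = 0.2678 / 0.40588 = 0.6598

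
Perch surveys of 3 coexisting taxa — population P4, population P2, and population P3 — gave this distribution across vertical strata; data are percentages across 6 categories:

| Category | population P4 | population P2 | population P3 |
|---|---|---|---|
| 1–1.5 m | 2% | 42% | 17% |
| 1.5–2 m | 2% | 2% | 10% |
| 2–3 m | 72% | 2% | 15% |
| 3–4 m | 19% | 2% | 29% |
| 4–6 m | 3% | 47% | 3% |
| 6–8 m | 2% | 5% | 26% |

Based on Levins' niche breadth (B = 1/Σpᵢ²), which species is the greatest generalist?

Convert percentages to proportions (divide by 100).
Σp_P4ᵢ² = 0.02² + 0.02² + 0.72² + 0.19² + 0.03² + 0.02² = 0.0004 + 0.0004 + 0.5184 + 0.0361 + 0.0009 + 0.0004 = 0.5566
B_P4 = 1 / 0.5566 = 1.7966
Σp_P2ᵢ² = 0.42² + 0.02² + 0.02² + 0.02² + 0.47² + 0.05² = 0.1764 + 0.0004 + 0.0004 + 0.0004 + 0.2209 + 0.0025 = 0.4010
B_P2 = 1 / 0.4010 = 2.4938
Σp_P3ᵢ² = 0.17² + 0.10² + 0.15² + 0.29² + 0.03² + 0.26² = 0.0289 + 0.0100 + 0.0225 + 0.0841 + 0.0009 + 0.0676 = 0.2140
B_P3 = 1 / 0.2140 = 4.6729
Highest B → broadest niche (most generalist): population P3 (B = 4.67).

population P3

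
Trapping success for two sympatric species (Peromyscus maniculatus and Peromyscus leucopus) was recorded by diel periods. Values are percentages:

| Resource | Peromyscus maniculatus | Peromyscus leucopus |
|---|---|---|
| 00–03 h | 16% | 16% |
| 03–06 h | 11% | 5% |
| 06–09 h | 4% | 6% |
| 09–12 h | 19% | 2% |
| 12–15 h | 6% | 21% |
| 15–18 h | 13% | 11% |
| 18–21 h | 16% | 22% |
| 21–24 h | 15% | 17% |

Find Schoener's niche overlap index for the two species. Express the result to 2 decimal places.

0.75

Convert percentages to proportions (divide by 100).
Σ|p₁ᵢ − p₂ᵢ| = 0.00 + 0.06 + 0.02 + 0.17 + 0.15 + 0.02 + 0.06 + 0.02 = 0.50
D = 1 − ½ × 0.50 = 1 − 0.250 = 0.7500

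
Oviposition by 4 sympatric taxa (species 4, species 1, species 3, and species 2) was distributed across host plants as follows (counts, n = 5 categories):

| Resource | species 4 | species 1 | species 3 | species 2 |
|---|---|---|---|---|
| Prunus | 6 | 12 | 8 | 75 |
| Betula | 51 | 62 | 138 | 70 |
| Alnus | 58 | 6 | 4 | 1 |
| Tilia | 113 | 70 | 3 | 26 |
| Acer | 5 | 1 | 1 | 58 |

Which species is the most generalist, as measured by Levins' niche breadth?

species 2

Proportions for species 4 (n=233): 6/233=0.0258, 51/233=0.2189, 58/233=0.2489, 113/233=0.4850, 5/233=0.0215
Proportions for species 1 (n=151): 12/151=0.0795, 62/151=0.4106, 6/151=0.0397, 70/151=0.4636, 1/151=0.0066
Proportions for species 3 (n=154): 8/154=0.0519, 138/154=0.8961, 4/154=0.0260, 3/154=0.0195, 1/154=0.0065
Proportions for species 2 (n=230): 75/230=0.3261, 70/230=0.3043, 1/230=0.0043, 26/230=0.1130, 58/230=0.2522
Σp_4ᵢ² = 0.0258² + 0.2189² + 0.2489² + 0.4850² + 0.0215² = 0.000666 + 0.047917 + 0.061951 + 0.235225 + 0.000462 = 0.346221
B_4 = 1 / 0.346221 = 2.8883
Σp_1ᵢ² = 0.0795² + 0.4106² + 0.0397² + 0.4636² + 0.0066² = 0.006320 + 0.168592 + 0.001576 + 0.214925 + 0.000044 = 0.391457
B_1 = 1 / 0.391457 = 2.5546
Σp_3ᵢ² = 0.0519² + 0.8961² + 0.0260² + 0.0195² + 0.0065² = 0.002694 + 0.802995 + 0.000676 + 0.000380 + 0.000042 = 0.806787
B_3 = 1 / 0.806787 = 1.2395
Σp_2ᵢ² = 0.3261² + 0.3043² + 0.0043² + 0.1130² + 0.2522² = 0.106341 + 0.092598 + 0.000018 + 0.012769 + 0.063605 = 0.275331
B_2 = 1 / 0.275331 = 3.6320
Highest B → broadest niche (most generalist): species 2 (B = 3.63).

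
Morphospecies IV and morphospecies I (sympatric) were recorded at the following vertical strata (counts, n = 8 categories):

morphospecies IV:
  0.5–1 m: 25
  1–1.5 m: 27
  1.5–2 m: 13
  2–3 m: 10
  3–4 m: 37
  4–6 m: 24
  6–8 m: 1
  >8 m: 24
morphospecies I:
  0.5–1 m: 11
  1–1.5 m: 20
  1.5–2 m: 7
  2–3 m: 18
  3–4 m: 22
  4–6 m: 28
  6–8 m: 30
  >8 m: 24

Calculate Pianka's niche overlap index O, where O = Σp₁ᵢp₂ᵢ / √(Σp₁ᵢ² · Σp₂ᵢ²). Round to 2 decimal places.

Proportions for morphospecies IV (n=161): 25/161=0.1553, 27/161=0.1677, 13/161=0.0807, 10/161=0.0621, 37/161=0.2298, 24/161=0.1491, 1/161=0.0062, 24/161=0.1491
Proportions for morphospecies I (n=160): 11/160=0.0688, 20/160=0.1250, 7/160=0.0438, 18/160=0.1125, 22/160=0.1375, 28/160=0.1750, 30/160=0.1875, 24/160=0.1500
Σ p₁ᵢp₂ᵢ = 0.010685 + 0.020963 + 0.003535 + 0.006986 + 0.031598 + 0.026093 + 0.001163 + 0.022365 = 0.123388
Σp_1ᵢ² = 0.1553² + 0.1677² + 0.0807² + 0.0621² + 0.2298² + 0.1491² + 0.0062² + 0.1491² = 0.024118 + 0.028123 + 0.006512 + 0.003856 + 0.052808 + 0.022231 + 0.000038 + 0.022231 = 0.159917
Σp_2ᵢ² = 0.0688² + 0.1250² + 0.0438² + 0.1125² + 0.1375² + 0.1750² + 0.1875² + 0.1500² = 0.004733 + 0.015625 + 0.001918 + 0.012656 + 0.018906 + 0.030625 + 0.035156 + 0.022500 = 0.142119
O = 0.123388 / √(0.159917 × 0.142119) = 0.123388 / 0.1507556 = 0.8185

0.82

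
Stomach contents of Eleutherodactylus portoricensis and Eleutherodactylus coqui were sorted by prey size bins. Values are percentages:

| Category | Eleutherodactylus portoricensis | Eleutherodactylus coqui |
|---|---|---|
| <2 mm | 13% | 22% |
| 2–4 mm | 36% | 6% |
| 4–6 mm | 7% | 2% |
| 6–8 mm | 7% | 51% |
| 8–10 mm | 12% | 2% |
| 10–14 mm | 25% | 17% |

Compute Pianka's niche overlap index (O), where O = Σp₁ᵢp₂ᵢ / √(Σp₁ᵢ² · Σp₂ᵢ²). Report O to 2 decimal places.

0.47

Convert percentages to proportions (divide by 100).
Σ p₁ᵢp₂ᵢ = 0.0286 + 0.0216 + 0.0014 + 0.0357 + 0.0024 + 0.0425 = 0.1322
Σp_1ᵢ² = 0.13² + 0.36² + 0.07² + 0.07² + 0.12² + 0.25² = 0.0169 + 0.1296 + 0.0049 + 0.0049 + 0.0144 + 0.0625 = 0.2332
Σp_2ᵢ² = 0.22² + 0.06² + 0.02² + 0.51² + 0.02² + 0.17² = 0.0484 + 0.0036 + 0.0004 + 0.2601 + 0.0004 + 0.0289 = 0.3418
O = 0.1322 / √(0.2332 × 0.3418) = 0.1322 / 0.28233 = 0.4682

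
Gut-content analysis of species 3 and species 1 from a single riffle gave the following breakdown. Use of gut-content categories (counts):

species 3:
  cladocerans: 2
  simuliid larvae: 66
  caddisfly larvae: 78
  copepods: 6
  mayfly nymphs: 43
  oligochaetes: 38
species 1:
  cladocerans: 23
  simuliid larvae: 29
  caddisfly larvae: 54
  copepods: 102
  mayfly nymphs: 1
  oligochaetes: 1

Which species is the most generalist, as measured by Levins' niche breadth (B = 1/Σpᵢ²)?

Proportions for species 3 (n=233): 2/233=0.0086, 66/233=0.2833, 78/233=0.3348, 6/233=0.0258, 43/233=0.1845, 38/233=0.1631
Proportions for species 1 (n=210): 23/210=0.1095, 29/210=0.1381, 54/210=0.2571, 102/210=0.4857, 1/210=0.0048, 1/210=0.0048
Σp_3ᵢ² = 0.0086² + 0.2833² + 0.3348² + 0.0258² + 0.1845² + 0.1631² = 0.000074 + 0.080259 + 0.112091 + 0.000666 + 0.034040 + 0.026602 = 0.253732
B_3 = 1 / 0.253732 = 3.9412
Σp_1ᵢ² = 0.1095² + 0.1381² + 0.2571² + 0.4857² + 0.0048² + 0.0048² = 0.011990 + 0.019072 + 0.066100 + 0.235904 + 0.000023 + 0.000023 = 0.333112
B_1 = 1 / 0.333112 = 3.0020
Highest B → broadest niche (most generalist): species 3 (B = 3.94).

species 3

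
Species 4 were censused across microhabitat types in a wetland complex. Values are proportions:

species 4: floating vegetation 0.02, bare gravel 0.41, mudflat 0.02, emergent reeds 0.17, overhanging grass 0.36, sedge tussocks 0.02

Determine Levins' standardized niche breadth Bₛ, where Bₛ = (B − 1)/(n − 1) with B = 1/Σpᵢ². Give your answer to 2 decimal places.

0.41

Σpᵢ² = 0.02² + 0.41² + 0.02² + 0.17² + 0.36² + 0.02² = 0.0004 + 0.1681 + 0.0004 + 0.0289 + 0.1296 + 0.0004 = 0.3278
B = 1 / 0.3278 = 3.0506
Bₛ = (B − 1)/(n − 1) = (3.0506 − 1)/(6 − 1) = 2.0506/5 = 0.4101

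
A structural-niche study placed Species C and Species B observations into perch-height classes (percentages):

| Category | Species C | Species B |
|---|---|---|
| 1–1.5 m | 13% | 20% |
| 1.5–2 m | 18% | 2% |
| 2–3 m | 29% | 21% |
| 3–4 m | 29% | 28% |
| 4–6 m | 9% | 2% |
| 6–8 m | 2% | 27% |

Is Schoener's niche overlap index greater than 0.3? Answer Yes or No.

Convert percentages to proportions (divide by 100).
Σ|p₁ᵢ − p₂ᵢ| = 0.07 + 0.16 + 0.08 + 0.01 + 0.07 + 0.25 = 0.64
D = 1 − ½ × 0.64 = 1 − 0.320 = 0.6800
D = 0.6800 > 0.3 → Yes.

Yes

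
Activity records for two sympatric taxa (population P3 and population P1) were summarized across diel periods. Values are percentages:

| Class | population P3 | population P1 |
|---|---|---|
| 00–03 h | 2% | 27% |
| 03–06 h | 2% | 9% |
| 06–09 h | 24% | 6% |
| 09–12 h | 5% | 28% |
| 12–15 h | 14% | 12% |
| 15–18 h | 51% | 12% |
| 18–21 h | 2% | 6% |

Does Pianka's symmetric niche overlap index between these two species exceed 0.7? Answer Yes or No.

No

Convert percentages to proportions (divide by 100).
Σ p₁ᵢp₂ᵢ = 0.0054 + 0.0018 + 0.0144 + 0.0140 + 0.0168 + 0.0612 + 0.0012 = 0.1148
Σp_1ᵢ² = 0.02² + 0.02² + 0.24² + 0.05² + 0.14² + 0.51² + 0.02² = 0.0004 + 0.0004 + 0.0576 + 0.0025 + 0.0196 + 0.2601 + 0.0004 = 0.3410
Σp_2ᵢ² = 0.27² + 0.09² + 0.06² + 0.28² + 0.12² + 0.12² + 0.06² = 0.0729 + 0.0081 + 0.0036 + 0.0784 + 0.0144 + 0.0144 + 0.0036 = 0.1954
O = 0.1148 / √(0.3410 × 0.1954) = 0.1148 / 0.25813 = 0.4447
O = 0.4447 < 0.7 → No.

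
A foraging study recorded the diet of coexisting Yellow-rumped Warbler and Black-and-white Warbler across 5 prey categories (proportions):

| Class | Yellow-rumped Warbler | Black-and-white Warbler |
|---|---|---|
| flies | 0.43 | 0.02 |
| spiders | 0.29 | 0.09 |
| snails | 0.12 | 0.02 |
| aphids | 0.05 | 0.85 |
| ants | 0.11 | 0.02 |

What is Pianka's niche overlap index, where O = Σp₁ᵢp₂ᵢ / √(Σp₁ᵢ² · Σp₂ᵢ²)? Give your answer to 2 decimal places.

Σ p₁ᵢp₂ᵢ = 0.0086 + 0.0261 + 0.0024 + 0.0425 + 0.0022 = 0.0818
Σp_1ᵢ² = 0.43² + 0.29² + 0.12² + 0.05² + 0.11² = 0.1849 + 0.0841 + 0.0144 + 0.0025 + 0.0121 = 0.2980
Σp_2ᵢ² = 0.02² + 0.09² + 0.02² + 0.85² + 0.02² = 0.0004 + 0.0081 + 0.0004 + 0.7225 + 0.0004 = 0.7318
O = 0.0818 / √(0.2980 × 0.7318) = 0.0818 / 0.46699 = 0.1752

0.18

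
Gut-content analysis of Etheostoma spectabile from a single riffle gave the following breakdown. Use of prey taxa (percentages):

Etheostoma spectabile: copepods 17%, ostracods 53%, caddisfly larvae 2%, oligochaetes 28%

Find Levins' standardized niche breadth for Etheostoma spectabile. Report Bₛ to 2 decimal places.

Convert percentages to proportions (divide by 100).
Σpᵢ² = 0.17² + 0.53² + 0.02² + 0.28² = 0.0289 + 0.2809 + 0.0004 + 0.0784 = 0.3886
B = 1 / 0.3886 = 2.5733
Bₛ = (B − 1)/(n − 1) = (2.5733 − 1)/(4 − 1) = 1.5733/3 = 0.5244

0.52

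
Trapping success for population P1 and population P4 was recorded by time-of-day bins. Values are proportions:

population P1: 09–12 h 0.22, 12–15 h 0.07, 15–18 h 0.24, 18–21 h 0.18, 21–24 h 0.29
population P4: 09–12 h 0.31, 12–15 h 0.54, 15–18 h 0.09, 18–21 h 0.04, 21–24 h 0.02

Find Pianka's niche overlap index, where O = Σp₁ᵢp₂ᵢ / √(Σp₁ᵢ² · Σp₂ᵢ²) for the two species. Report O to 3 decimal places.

Σ p₁ᵢp₂ᵢ = 0.0682 + 0.0378 + 0.0216 + 0.0072 + 0.0058 = 0.1406
Σp_1ᵢ² = 0.22² + 0.07² + 0.24² + 0.18² + 0.29² = 0.0484 + 0.0049 + 0.0576 + 0.0324 + 0.0841 = 0.2274
Σp_2ᵢ² = 0.31² + 0.54² + 0.09² + 0.04² + 0.02² = 0.0961 + 0.2916 + 0.0081 + 0.0016 + 0.0004 = 0.3978
O = 0.1406 / √(0.2274 × 0.3978) = 0.1406 / 0.300765 = 0.46747

0.467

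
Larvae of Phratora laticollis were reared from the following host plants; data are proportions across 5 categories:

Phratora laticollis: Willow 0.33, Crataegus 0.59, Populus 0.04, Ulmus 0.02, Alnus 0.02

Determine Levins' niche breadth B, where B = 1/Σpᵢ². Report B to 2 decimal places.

Σpᵢ² = 0.33² + 0.59² + 0.04² + 0.02² + 0.02² = 0.1089 + 0.3481 + 0.0016 + 0.0004 + 0.0004 = 0.4594
B = 1 / 0.4594 = 2.1768

2.18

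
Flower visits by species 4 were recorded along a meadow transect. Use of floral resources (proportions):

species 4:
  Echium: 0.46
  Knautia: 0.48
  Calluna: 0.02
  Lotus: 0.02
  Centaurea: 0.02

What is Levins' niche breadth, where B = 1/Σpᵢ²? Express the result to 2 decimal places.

Σpᵢ² = 0.46² + 0.48² + 0.02² + 0.02² + 0.02² = 0.2116 + 0.2304 + 0.0004 + 0.0004 + 0.0004 = 0.4432
B = 1 / 0.4432 = 2.2563

2.26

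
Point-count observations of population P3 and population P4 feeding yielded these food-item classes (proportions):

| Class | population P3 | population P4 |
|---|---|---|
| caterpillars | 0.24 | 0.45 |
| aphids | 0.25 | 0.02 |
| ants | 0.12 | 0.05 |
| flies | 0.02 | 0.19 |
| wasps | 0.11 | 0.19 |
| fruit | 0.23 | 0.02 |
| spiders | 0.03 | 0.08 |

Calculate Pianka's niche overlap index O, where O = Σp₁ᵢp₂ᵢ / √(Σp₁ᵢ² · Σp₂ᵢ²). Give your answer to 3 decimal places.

Σ p₁ᵢp₂ᵢ = 0.1080 + 0.0050 + 0.0060 + 0.0038 + 0.0209 + 0.0046 + 0.0024 = 0.1507
Σp_1ᵢ² = 0.24² + 0.25² + 0.12² + 0.02² + 0.11² + 0.23² + 0.03² = 0.0576 + 0.0625 + 0.0144 + 0.0004 + 0.0121 + 0.0529 + 0.0009 = 0.2008
Σp_2ᵢ² = 0.45² + 0.02² + 0.05² + 0.19² + 0.19² + 0.02² + 0.08² = 0.2025 + 0.0004 + 0.0025 + 0.0361 + 0.0361 + 0.0004 + 0.0064 = 0.2844
O = 0.1507 / √(0.2008 × 0.2844) = 0.1507 / 0.238972 = 0.63062

0.631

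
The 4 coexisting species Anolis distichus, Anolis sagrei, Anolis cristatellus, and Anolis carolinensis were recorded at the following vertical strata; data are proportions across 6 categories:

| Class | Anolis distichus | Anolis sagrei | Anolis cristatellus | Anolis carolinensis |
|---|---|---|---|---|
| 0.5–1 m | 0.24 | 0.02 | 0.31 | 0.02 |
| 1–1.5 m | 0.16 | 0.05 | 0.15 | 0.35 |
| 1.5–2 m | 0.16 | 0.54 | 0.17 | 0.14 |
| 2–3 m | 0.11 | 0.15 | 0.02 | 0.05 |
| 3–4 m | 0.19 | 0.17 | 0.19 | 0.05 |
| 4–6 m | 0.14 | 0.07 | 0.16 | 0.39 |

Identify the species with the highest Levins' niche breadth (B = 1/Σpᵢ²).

Anolis distichus

Σp_distᵢ² = 0.24² + 0.16² + 0.16² + 0.11² + 0.19² + 0.14² = 0.0576 + 0.0256 + 0.0256 + 0.0121 + 0.0361 + 0.0196 = 0.1766
B_dist = 1 / 0.1766 = 5.6625
Σp_sagrᵢ² = 0.02² + 0.05² + 0.54² + 0.15² + 0.17² + 0.07² = 0.0004 + 0.0025 + 0.2916 + 0.0225 + 0.0289 + 0.0049 = 0.3508
B_sagr = 1 / 0.3508 = 2.8506
Σp_crisᵢ² = 0.31² + 0.15² + 0.17² + 0.02² + 0.19² + 0.16² = 0.0961 + 0.0225 + 0.0289 + 0.0004 + 0.0361 + 0.0256 = 0.2096
B_cris = 1 / 0.2096 = 4.7710
Σp_caroᵢ² = 0.02² + 0.35² + 0.14² + 0.05² + 0.05² + 0.39² = 0.0004 + 0.1225 + 0.0196 + 0.0025 + 0.0025 + 0.1521 = 0.2996
B_caro = 1 / 0.2996 = 3.3378
Highest B → broadest niche (most generalist): Anolis distichus (B = 5.66).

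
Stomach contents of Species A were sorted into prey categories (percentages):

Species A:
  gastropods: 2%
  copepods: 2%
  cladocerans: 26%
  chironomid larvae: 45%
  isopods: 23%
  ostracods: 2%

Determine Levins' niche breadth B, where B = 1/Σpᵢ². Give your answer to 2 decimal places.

3.08

Convert percentages to proportions (divide by 100).
Σpᵢ² = 0.02² + 0.02² + 0.26² + 0.45² + 0.23² + 0.02² = 0.0004 + 0.0004 + 0.0676 + 0.2025 + 0.0529 + 0.0004 = 0.3242
B = 1 / 0.3242 = 3.0845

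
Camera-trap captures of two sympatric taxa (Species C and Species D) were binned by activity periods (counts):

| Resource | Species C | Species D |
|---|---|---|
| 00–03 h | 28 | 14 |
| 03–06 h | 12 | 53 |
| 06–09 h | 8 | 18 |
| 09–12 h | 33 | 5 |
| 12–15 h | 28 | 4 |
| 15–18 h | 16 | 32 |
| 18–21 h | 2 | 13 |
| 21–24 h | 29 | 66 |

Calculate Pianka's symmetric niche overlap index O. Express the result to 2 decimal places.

0.66

Proportions for Species C (n=156): 28/156=0.1795, 12/156=0.0769, 8/156=0.0513, 33/156=0.2115, 28/156=0.1795, 16/156=0.1026, 2/156=0.0128, 29/156=0.1859
Proportions for Species D (n=205): 14/205=0.0683, 53/205=0.2585, 18/205=0.0878, 5/205=0.0244, 4/205=0.0195, 32/205=0.1561, 13/205=0.0634, 66/205=0.3220
Σ p₁ᵢp₂ᵢ = 0.012260 + 0.019879 + 0.004504 + 0.005161 + 0.003500 + 0.016016 + 0.000812 + 0.059860 = 0.121992
Σp_1ᵢ² = 0.1795² + 0.0769² + 0.0513² + 0.2115² + 0.1795² + 0.1026² + 0.0128² + 0.1859² = 0.032220 + 0.005914 + 0.002632 + 0.044732 + 0.032220 + 0.010527 + 0.000164 + 0.034559 = 0.162968
Σp_2ᵢ² = 0.0683² + 0.2585² + 0.0878² + 0.0244² + 0.0195² + 0.1561² + 0.0634² + 0.3220² = 0.004665 + 0.066822 + 0.007709 + 0.000595 + 0.000380 + 0.024367 + 0.004020 + 0.103684 = 0.212242
O = 0.121992 / √(0.162968 × 0.212242) = 0.121992 / 0.1859803 = 0.6559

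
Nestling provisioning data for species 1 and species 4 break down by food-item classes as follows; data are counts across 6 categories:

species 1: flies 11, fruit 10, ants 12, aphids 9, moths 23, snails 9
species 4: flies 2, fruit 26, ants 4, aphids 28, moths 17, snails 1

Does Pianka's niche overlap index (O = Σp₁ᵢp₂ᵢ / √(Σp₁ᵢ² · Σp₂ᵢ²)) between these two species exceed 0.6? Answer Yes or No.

Proportions for species 1 (n=74): 11/74=0.1486, 10/74=0.1351, 12/74=0.1622, 9/74=0.1216, 23/74=0.3108, 9/74=0.1216
Proportions for species 4 (n=78): 2/78=0.0256, 26/78=0.3333, 4/78=0.0513, 28/78=0.3590, 17/78=0.2179, 1/78=0.0128
Σ p₁ᵢp₂ᵢ = 0.003804 + 0.045029 + 0.008321 + 0.043654 + 0.067723 + 0.001556 = 0.170087
Σp_1ᵢ² = 0.1486² + 0.1351² + 0.1622² + 0.1216² + 0.3108² + 0.1216² = 0.022082 + 0.018252 + 0.026309 + 0.014787 + 0.096597 + 0.014787 = 0.192814
Σp_2ᵢ² = 0.0256² + 0.3333² + 0.0513² + 0.3590² + 0.2179² + 0.0128² = 0.000655 + 0.111089 + 0.002632 + 0.128881 + 0.047480 + 0.000164 = 0.290901
O = 0.170087 / √(0.192814 × 0.290901) = 0.170087 / 0.2368328 = 0.7182
O = 0.7182 > 0.6 → Yes.

Yes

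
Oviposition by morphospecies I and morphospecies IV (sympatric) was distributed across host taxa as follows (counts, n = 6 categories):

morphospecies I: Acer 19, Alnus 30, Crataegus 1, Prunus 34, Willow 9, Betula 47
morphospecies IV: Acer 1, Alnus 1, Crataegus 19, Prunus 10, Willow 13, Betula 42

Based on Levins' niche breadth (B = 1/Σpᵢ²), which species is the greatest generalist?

morphospecies I

Proportions for morphospecies I (n=140): 19/140=0.1357, 30/140=0.2143, 1/140=0.0071, 34/140=0.2429, 9/140=0.0643, 47/140=0.3357
Proportions for morphospecies IV (n=86): 1/86=0.0116, 1/86=0.0116, 19/86=0.2209, 10/86=0.1163, 13/86=0.1512, 42/86=0.4884
Σp_Iᵢ² = 0.1357² + 0.2143² + 0.0071² + 0.2429² + 0.0643² + 0.3357² = 0.018414 + 0.045924 + 0.000050 + 0.059000 + 0.004134 + 0.112694 = 0.240216
B_I = 1 / 0.240216 = 4.1629
Σp_IVᵢ² = 0.0116² + 0.0116² + 0.2209² + 0.1163² + 0.1512² + 0.4884² = 0.000135 + 0.000135 + 0.048797 + 0.013526 + 0.022861 + 0.238535 = 0.323989
B_IV = 1 / 0.323989 = 3.0865
Highest B → broadest niche (most generalist): morphospecies I (B = 4.16).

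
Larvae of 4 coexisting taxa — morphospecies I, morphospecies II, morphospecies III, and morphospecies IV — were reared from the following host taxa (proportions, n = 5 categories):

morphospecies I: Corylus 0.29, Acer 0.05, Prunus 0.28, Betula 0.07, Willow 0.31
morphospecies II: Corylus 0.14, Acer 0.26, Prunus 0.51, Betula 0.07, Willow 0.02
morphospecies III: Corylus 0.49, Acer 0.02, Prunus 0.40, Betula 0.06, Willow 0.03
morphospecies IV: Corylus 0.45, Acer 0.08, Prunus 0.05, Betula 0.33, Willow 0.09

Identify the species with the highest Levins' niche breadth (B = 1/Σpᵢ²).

morphospecies I

Σp_Iᵢ² = 0.29² + 0.05² + 0.28² + 0.07² + 0.31² = 0.0841 + 0.0025 + 0.0784 + 0.0049 + 0.0961 = 0.2660
B_I = 1 / 0.2660 = 3.7594
Σp_IIᵢ² = 0.14² + 0.26² + 0.51² + 0.07² + 0.02² = 0.0196 + 0.0676 + 0.2601 + 0.0049 + 0.0004 = 0.3526
B_II = 1 / 0.3526 = 2.8361
Σp_IIIᵢ² = 0.49² + 0.02² + 0.40² + 0.06² + 0.03² = 0.2401 + 0.0004 + 0.1600 + 0.0036 + 0.0009 = 0.4050
B_III = 1 / 0.4050 = 2.4691
Σp_IVᵢ² = 0.45² + 0.08² + 0.05² + 0.33² + 0.09² = 0.2025 + 0.0064 + 0.0025 + 0.1089 + 0.0081 = 0.3284
B_IV = 1 / 0.3284 = 3.0451
Highest B → broadest niche (most generalist): morphospecies I (B = 3.76).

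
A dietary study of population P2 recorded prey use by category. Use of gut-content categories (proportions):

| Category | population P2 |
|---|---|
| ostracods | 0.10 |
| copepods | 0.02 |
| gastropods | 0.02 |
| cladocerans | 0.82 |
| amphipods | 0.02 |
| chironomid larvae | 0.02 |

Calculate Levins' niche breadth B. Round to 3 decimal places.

Σpᵢ² = 0.10² + 0.02² + 0.02² + 0.82² + 0.02² + 0.02² = 0.0100 + 0.0004 + 0.0004 + 0.6724 + 0.0004 + 0.0004 = 0.6840
B = 1 / 0.6840 = 1.46199

1.462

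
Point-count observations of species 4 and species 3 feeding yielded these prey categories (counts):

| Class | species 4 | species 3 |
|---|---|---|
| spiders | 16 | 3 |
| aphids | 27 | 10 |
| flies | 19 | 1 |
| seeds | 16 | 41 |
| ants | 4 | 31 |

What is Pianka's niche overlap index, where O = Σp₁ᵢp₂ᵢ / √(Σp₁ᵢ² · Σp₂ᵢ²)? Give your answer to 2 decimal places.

Proportions for species 4 (n=82): 16/82=0.1951, 27/82=0.3293, 19/82=0.2317, 16/82=0.1951, 4/82=0.0488
Proportions for species 3 (n=86): 3/86=0.0349, 10/86=0.1163, 1/86=0.0116, 41/86=0.4767, 31/86=0.3605
Σ p₁ᵢp₂ᵢ = 0.006809 + 0.038298 + 0.002688 + 0.093004 + 0.017592 = 0.158391
Σp_1ᵢ² = 0.1951² + 0.3293² + 0.2317² + 0.1951² + 0.0488² = 0.038064 + 0.108438 + 0.053685 + 0.038064 + 0.002381 = 0.240632
Σp_2ᵢ² = 0.0349² + 0.1163² + 0.0116² + 0.4767² + 0.3605² = 0.001218 + 0.013526 + 0.000135 + 0.227243 + 0.129960 = 0.372082
O = 0.158391 / √(0.240632 × 0.372082) = 0.158391 / 0.2992237 = 0.5293

0.53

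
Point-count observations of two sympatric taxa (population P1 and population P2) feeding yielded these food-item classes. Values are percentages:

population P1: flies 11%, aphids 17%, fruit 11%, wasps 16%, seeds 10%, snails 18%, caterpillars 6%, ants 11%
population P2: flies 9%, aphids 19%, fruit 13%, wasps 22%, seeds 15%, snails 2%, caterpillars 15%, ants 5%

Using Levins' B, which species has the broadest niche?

population P1

Convert percentages to proportions (divide by 100).
Σp_P1ᵢ² = 0.11² + 0.17² + 0.11² + 0.16² + 0.10² + 0.18² + 0.06² + 0.11² = 0.0121 + 0.0289 + 0.0121 + 0.0256 + 0.0100 + 0.0324 + 0.0036 + 0.0121 = 0.1368
B_P1 = 1 / 0.1368 = 7.3099
Σp_P2ᵢ² = 0.09² + 0.19² + 0.13² + 0.22² + 0.15² + 0.02² + 0.15² + 0.05² = 0.0081 + 0.0361 + 0.0169 + 0.0484 + 0.0225 + 0.0004 + 0.0225 + 0.0025 = 0.1574
B_P2 = 1 / 0.1574 = 6.3532
Highest B → broadest niche (most generalist): population P1 (B = 7.31).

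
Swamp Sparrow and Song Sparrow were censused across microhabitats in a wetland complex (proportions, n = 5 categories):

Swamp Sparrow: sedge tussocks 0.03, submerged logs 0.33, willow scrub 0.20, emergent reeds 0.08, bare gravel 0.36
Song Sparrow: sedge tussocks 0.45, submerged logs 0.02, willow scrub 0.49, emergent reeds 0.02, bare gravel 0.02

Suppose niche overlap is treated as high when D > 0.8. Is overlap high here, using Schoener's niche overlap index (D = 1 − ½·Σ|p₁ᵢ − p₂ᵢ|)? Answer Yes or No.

Σ|p₁ᵢ − p₂ᵢ| = 0.42 + 0.31 + 0.29 + 0.06 + 0.34 = 1.42
D = 1 − ½ × 1.42 = 1 − 0.710 = 0.2900
D = 0.2900 < 0.8 → No.

No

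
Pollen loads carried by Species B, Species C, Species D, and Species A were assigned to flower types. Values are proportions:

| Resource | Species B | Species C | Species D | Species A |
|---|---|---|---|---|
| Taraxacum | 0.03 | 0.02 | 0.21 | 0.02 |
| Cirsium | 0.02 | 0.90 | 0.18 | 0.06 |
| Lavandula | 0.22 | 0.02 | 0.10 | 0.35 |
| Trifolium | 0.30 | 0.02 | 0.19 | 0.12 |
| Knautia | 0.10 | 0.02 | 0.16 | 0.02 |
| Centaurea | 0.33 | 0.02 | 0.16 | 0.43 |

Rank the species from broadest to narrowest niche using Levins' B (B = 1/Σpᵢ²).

Σp_Bᵢ² = 0.03² + 0.02² + 0.22² + 0.30² + 0.10² + 0.33² = 0.0009 + 0.0004 + 0.0484 + 0.0900 + 0.0100 + 0.1089 = 0.2586
B_B = 1 / 0.2586 = 3.8670
Σp_Cᵢ² = 0.02² + 0.90² + 0.02² + 0.02² + 0.02² + 0.02² = 0.0004 + 0.8100 + 0.0004 + 0.0004 + 0.0004 + 0.0004 = 0.8120
B_C = 1 / 0.8120 = 1.2315
Σp_Dᵢ² = 0.21² + 0.18² + 0.10² + 0.19² + 0.16² + 0.16² = 0.0441 + 0.0324 + 0.0100 + 0.0361 + 0.0256 + 0.0256 = 0.1738
B_D = 1 / 0.1738 = 5.7537
Σp_Aᵢ² = 0.02² + 0.06² + 0.35² + 0.12² + 0.02² + 0.43² = 0.0004 + 0.0036 + 0.1225 + 0.0144 + 0.0004 + 0.1849 = 0.3262
B_A = 1 / 0.3262 = 3.0656
Ranking by B (broadest → narrowest): Species D (5.75) > Species B (3.87) > Species A (3.07) > Species C (1.23)

Species D > Species B > Species A > Species C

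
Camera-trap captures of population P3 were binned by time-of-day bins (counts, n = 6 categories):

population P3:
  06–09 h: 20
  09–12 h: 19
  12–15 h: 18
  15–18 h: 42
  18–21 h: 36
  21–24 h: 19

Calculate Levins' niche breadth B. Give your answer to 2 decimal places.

5.26

Proportions for population P3 (n=154): 20/154=0.1299, 19/154=0.1234, 18/154=0.1169, 42/154=0.2727, 36/154=0.2338, 19/154=0.1234
Σpᵢ² = 0.1299² + 0.1234² + 0.1169² + 0.2727² + 0.2338² + 0.1234² = 0.016874 + 0.015228 + 0.013666 + 0.074365 + 0.054662 + 0.015228 = 0.190023
B = 1 / 0.190023 = 5.2625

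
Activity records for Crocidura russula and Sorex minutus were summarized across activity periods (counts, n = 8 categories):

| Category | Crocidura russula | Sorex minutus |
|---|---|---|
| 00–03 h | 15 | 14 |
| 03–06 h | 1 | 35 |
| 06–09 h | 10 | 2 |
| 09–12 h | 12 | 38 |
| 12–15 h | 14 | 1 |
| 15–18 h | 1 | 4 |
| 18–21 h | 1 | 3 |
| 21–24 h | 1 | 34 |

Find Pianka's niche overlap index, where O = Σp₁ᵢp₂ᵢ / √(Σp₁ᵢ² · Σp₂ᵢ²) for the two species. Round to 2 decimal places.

Proportions for Crocidura russula (n=55): 15/55=0.2727, 1/55=0.0182, 10/55=0.1818, 12/55=0.2182, 14/55=0.2545, 1/55=0.0182, 1/55=0.0182, 1/55=0.0182
Proportions for Sorex minutus (n=131): 14/131=0.1069, 35/131=0.2672, 2/131=0.0153, 38/131=0.2901, 1/131=0.0076, 4/131=0.0305, 3/131=0.0229, 34/131=0.2595
Σ p₁ᵢp₂ᵢ = 0.029152 + 0.004863 + 0.002782 + 0.063300 + 0.001934 + 0.000555 + 0.000417 + 0.004723 = 0.107726
Σp_1ᵢ² = 0.2727² + 0.0182² + 0.1818² + 0.2182² + 0.2545² + 0.0182² + 0.0182² + 0.0182² = 0.074365 + 0.000331 + 0.033051 + 0.047611 + 0.064770 + 0.000331 + 0.000331 + 0.000331 = 0.221121
Σp_2ᵢ² = 0.1069² + 0.2672² + 0.0153² + 0.2901² + 0.0076² + 0.0305² + 0.0229² + 0.2595² = 0.011428 + 0.071396 + 0.000234 + 0.084158 + 0.000058 + 0.000930 + 0.000524 + 0.067340 = 0.236068
O = 0.107726 / √(0.221121 × 0.236068) = 0.107726 / 0.2284723 = 0.4715

0.47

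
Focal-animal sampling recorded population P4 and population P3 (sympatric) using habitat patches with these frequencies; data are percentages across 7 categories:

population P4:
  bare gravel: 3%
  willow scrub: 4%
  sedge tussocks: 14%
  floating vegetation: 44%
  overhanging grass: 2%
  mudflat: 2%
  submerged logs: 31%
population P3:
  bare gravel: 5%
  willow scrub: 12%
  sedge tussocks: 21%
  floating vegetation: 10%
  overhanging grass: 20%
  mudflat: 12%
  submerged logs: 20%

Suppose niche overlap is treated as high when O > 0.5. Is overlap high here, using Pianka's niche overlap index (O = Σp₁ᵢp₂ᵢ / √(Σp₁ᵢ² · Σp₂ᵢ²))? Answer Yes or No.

Yes

Convert percentages to proportions (divide by 100).
Σ p₁ᵢp₂ᵢ = 0.0015 + 0.0048 + 0.0294 + 0.0440 + 0.0040 + 0.0024 + 0.0620 = 0.1481
Σp_1ᵢ² = 0.03² + 0.04² + 0.14² + 0.44² + 0.02² + 0.02² + 0.31² = 0.0009 + 0.0016 + 0.0196 + 0.1936 + 0.0004 + 0.0004 + 0.0961 = 0.3126
Σp_2ᵢ² = 0.05² + 0.12² + 0.21² + 0.10² + 0.20² + 0.12² + 0.20² = 0.0025 + 0.0144 + 0.0441 + 0.0100 + 0.0400 + 0.0144 + 0.0400 = 0.1654
O = 0.1481 / √(0.3126 × 0.1654) = 0.1481 / 0.22739 = 0.6513
O = 0.6513 > 0.5 → Yes.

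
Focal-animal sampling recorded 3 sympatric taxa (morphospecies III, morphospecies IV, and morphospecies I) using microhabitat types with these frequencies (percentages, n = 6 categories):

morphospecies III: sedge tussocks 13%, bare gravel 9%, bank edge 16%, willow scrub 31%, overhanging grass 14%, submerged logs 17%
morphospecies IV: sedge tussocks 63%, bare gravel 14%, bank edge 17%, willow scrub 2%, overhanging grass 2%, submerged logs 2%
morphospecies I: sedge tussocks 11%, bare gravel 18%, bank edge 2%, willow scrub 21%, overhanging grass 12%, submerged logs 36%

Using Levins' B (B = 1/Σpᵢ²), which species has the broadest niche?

Convert percentages to proportions (divide by 100).
Σp_IIIᵢ² = 0.13² + 0.09² + 0.16² + 0.31² + 0.14² + 0.17² = 0.0169 + 0.0081 + 0.0256 + 0.0961 + 0.0196 + 0.0289 = 0.1952
B_III = 1 / 0.1952 = 5.1230
Σp_IVᵢ² = 0.63² + 0.14² + 0.17² + 0.02² + 0.02² + 0.02² = 0.3969 + 0.0196 + 0.0289 + 0.0004 + 0.0004 + 0.0004 = 0.4466
B_IV = 1 / 0.4466 = 2.2391
Σp_Iᵢ² = 0.11² + 0.18² + 0.02² + 0.21² + 0.12² + 0.36² = 0.0121 + 0.0324 + 0.0004 + 0.0441 + 0.0144 + 0.1296 = 0.2330
B_I = 1 / 0.2330 = 4.2918
Highest B → broadest niche (most generalist): morphospecies III (B = 5.12).

morphospecies III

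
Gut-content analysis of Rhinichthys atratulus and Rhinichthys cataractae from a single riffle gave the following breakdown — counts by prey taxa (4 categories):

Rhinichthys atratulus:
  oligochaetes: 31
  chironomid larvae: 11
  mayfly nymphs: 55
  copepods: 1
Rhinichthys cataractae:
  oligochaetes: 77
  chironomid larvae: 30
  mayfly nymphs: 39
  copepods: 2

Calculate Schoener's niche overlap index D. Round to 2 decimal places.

Proportions for Rhinichthys atratulus (n=98): 31/98=0.3163, 11/98=0.1122, 55/98=0.5612, 1/98=0.0102
Proportions for Rhinichthys cataractae (n=148): 77/148=0.5203, 30/148=0.2027, 39/148=0.2635, 2/148=0.0135
Σ|p₁ᵢ − p₂ᵢ| = 0.2040 + 0.0905 + 0.2977 + 0.0033 = 0.5955
D = 1 − ½ × 0.5955 = 1 − 0.29775 = 0.70225

0.70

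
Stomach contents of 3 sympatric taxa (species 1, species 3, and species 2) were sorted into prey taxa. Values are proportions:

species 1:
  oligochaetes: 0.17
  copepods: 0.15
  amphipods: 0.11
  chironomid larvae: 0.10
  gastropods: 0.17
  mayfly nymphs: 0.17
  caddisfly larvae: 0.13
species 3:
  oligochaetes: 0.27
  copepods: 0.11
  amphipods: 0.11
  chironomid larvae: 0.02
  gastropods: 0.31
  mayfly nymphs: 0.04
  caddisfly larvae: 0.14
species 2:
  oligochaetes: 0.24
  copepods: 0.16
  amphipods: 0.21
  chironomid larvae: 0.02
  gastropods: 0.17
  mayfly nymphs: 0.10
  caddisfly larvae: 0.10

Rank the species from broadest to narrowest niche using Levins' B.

Σp_1ᵢ² = 0.17² + 0.15² + 0.11² + 0.10² + 0.17² + 0.17² + 0.13² = 0.0289 + 0.0225 + 0.0121 + 0.0100 + 0.0289 + 0.0289 + 0.0169 = 0.1482
B_1 = 1 / 0.1482 = 6.7476
Σp_3ᵢ² = 0.27² + 0.11² + 0.11² + 0.02² + 0.31² + 0.04² + 0.14² = 0.0729 + 0.0121 + 0.0121 + 0.0004 + 0.0961 + 0.0016 + 0.0196 = 0.2148
B_3 = 1 / 0.2148 = 4.6555
Σp_2ᵢ² = 0.24² + 0.16² + 0.21² + 0.02² + 0.17² + 0.10² + 0.10² = 0.0576 + 0.0256 + 0.0441 + 0.0004 + 0.0289 + 0.0100 + 0.0100 = 0.1766
B_2 = 1 / 0.1766 = 5.6625
Ranking by B (broadest → narrowest): species 1 (6.75) > species 2 (5.66) > species 3 (4.66)

species 1 > species 2 > species 3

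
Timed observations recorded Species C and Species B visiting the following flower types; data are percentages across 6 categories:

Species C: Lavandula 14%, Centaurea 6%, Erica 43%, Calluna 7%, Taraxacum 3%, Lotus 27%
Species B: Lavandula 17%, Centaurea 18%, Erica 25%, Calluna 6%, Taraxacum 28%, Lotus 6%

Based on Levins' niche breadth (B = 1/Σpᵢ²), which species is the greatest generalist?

Species B

Convert percentages to proportions (divide by 100).
Σp_Cᵢ² = 0.14² + 0.06² + 0.43² + 0.07² + 0.03² + 0.27² = 0.0196 + 0.0036 + 0.1849 + 0.0049 + 0.0009 + 0.0729 = 0.2868
B_C = 1 / 0.2868 = 3.4868
Σp_Bᵢ² = 0.17² + 0.18² + 0.25² + 0.06² + 0.28² + 0.06² = 0.0289 + 0.0324 + 0.0625 + 0.0036 + 0.0784 + 0.0036 = 0.2094
B_B = 1 / 0.2094 = 4.7755
Highest B → broadest niche (most generalist): Species B (B = 4.78).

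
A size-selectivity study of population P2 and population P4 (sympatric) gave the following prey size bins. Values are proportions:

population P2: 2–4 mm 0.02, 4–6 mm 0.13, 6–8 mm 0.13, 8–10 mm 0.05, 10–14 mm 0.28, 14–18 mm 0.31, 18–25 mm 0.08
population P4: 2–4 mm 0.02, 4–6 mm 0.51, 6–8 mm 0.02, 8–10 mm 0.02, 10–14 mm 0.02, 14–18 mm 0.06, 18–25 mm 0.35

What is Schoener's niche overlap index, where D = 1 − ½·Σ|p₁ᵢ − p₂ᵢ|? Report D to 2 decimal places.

Σ|p₁ᵢ − p₂ᵢ| = 0.00 + 0.38 + 0.11 + 0.03 + 0.26 + 0.25 + 0.27 = 1.30
D = 1 − ½ × 1.30 = 1 − 0.650 = 0.3500

0.35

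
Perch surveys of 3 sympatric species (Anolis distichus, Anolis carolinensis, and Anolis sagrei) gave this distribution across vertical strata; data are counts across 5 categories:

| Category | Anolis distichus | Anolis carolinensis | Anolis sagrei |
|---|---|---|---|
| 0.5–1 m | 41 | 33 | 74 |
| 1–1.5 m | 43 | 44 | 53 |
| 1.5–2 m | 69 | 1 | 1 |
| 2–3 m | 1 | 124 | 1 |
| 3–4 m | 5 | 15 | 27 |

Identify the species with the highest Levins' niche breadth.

Proportions for Anolis distichus (n=159): 41/159=0.2579, 43/159=0.2704, 69/159=0.4340, 1/159=0.0063, 5/159=0.0314
Proportions for Anolis carolinensis (n=217): 33/217=0.1521, 44/217=0.2028, 1/217=0.0046, 124/217=0.5714, 15/217=0.0691
Proportions for Anolis sagrei (n=156): 74/156=0.4744, 53/156=0.3397, 1/156=0.0064, 1/156=0.0064, 27/156=0.1731
Σp_distᵢ² = 0.2579² + 0.2704² + 0.4340² + 0.0063² + 0.0314² = 0.066512 + 0.073116 + 0.188356 + 0.000040 + 0.000986 = 0.329010
B_dist = 1 / 0.329010 = 3.0394
Σp_caroᵢ² = 0.1521² + 0.2028² + 0.0046² + 0.5714² + 0.0691² = 0.023134 + 0.041128 + 0.000021 + 0.326498 + 0.004775 = 0.395556
B_caro = 1 / 0.395556 = 2.5281
Σp_sagrᵢ² = 0.4744² + 0.3397² + 0.0064² + 0.0064² + 0.1731² = 0.225055 + 0.115396 + 0.000041 + 0.000041 + 0.029964 = 0.370497
B_sagr = 1 / 0.370497 = 2.6991
Highest B → broadest niche (most generalist): Anolis distichus (B = 3.04).

Anolis distichus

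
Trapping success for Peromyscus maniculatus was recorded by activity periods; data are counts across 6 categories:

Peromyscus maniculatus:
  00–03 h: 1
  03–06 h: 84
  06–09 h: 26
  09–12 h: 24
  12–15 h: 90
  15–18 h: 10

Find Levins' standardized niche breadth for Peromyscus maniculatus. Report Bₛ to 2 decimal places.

0.47

Proportions for Peromyscus maniculatus (n=235): 1/235=0.0043, 84/235=0.3574, 26/235=0.1106, 24/235=0.1021, 90/235=0.3830, 10/235=0.0426
Σpᵢ² = 0.0043² + 0.3574² + 0.1106² + 0.1021² + 0.3830² + 0.0426² = 0.000018 + 0.127735 + 0.012232 + 0.010424 + 0.146689 + 0.001815 = 0.298913
B = 1 / 0.298913 = 3.3455
Bₛ = (B − 1)/(n − 1) = (3.3455 − 1)/(6 − 1) = 2.3455/5 = 0.4691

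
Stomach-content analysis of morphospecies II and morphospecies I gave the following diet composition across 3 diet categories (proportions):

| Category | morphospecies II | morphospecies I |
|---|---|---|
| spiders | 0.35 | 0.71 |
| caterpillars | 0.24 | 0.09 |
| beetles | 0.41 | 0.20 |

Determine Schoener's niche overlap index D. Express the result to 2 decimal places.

Σ|p₁ᵢ − p₂ᵢ| = 0.36 + 0.15 + 0.21 = 0.72
D = 1 − ½ × 0.72 = 1 − 0.360 = 0.6400

0.64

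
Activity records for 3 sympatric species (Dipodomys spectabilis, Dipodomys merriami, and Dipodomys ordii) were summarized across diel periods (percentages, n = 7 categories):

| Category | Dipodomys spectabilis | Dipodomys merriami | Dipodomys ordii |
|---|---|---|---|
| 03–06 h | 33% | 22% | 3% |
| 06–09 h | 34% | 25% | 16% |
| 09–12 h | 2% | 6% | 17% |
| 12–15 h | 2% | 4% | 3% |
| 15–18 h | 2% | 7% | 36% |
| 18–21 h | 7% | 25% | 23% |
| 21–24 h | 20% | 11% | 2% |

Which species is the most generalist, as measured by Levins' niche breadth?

Dipodomys merriami

Convert percentages to proportions (divide by 100).
Σp_specᵢ² = 0.33² + 0.34² + 0.02² + 0.02² + 0.02² + 0.07² + 0.20² = 0.1089 + 0.1156 + 0.0004 + 0.0004 + 0.0004 + 0.0049 + 0.0400 = 0.2706
B_spec = 1 / 0.2706 = 3.6955
Σp_merrᵢ² = 0.22² + 0.25² + 0.06² + 0.04² + 0.07² + 0.25² + 0.11² = 0.0484 + 0.0625 + 0.0036 + 0.0016 + 0.0049 + 0.0625 + 0.0121 = 0.1956
B_merr = 1 / 0.1956 = 5.1125
Σp_ordiᵢ² = 0.03² + 0.16² + 0.17² + 0.03² + 0.36² + 0.23² + 0.02² = 0.0009 + 0.0256 + 0.0289 + 0.0009 + 0.1296 + 0.0529 + 0.0004 = 0.2392
B_ordi = 1 / 0.2392 = 4.1806
Highest B → broadest niche (most generalist): Dipodomys merriami (B = 5.11).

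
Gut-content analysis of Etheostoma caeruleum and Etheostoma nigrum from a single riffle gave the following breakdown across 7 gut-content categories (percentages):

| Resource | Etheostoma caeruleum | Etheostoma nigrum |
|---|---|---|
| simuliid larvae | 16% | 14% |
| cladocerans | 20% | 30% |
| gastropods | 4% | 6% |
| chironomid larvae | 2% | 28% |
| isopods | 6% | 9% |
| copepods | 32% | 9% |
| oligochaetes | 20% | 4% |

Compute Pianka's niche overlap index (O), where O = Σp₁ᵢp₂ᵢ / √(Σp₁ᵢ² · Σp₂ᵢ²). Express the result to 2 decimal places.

Convert percentages to proportions (divide by 100).
Σ p₁ᵢp₂ᵢ = 0.0224 + 0.0600 + 0.0024 + 0.0056 + 0.0054 + 0.0288 + 0.0080 = 0.1326
Σp_1ᵢ² = 0.16² + 0.20² + 0.04² + 0.02² + 0.06² + 0.32² + 0.20² = 0.0256 + 0.0400 + 0.0016 + 0.0004 + 0.0036 + 0.1024 + 0.0400 = 0.2136
Σp_2ᵢ² = 0.14² + 0.30² + 0.06² + 0.28² + 0.09² + 0.09² + 0.04² = 0.0196 + 0.0900 + 0.0036 + 0.0784 + 0.0081 + 0.0081 + 0.0016 = 0.2094
O = 0.1326 / √(0.2136 × 0.2094) = 0.1326 / 0.21149 = 0.6270

0.63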